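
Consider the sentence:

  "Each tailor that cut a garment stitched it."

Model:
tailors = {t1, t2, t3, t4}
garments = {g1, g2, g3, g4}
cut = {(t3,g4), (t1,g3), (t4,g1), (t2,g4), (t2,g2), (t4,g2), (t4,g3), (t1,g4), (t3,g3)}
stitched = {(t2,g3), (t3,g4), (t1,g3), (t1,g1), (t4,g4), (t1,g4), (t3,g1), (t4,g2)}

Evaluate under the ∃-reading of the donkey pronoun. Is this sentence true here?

False

"it" takes "a garment" as antecedent — a donkey pronoun bound across the clause boundary.
Weak reading: every tailor t with some cut-garment has at least one cut-garment g such that stitched(t,g).
Per tailor: t1:✓  t2:✗  t3:✓  t4:✓
t2 has no witness among its cut-garments.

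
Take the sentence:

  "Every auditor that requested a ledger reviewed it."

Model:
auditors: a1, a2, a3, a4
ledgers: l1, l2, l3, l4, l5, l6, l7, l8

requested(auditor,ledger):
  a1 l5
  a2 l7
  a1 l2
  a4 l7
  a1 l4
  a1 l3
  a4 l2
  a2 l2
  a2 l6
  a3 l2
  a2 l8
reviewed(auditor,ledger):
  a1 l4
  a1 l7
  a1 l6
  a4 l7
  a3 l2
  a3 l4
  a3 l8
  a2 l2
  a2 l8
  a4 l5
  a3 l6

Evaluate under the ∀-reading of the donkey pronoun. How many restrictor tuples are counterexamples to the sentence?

6

"it" takes "a ledger" as antecedent — a donkey pronoun bound across the clause boundary.
Strong reading: for every (a,l) with requested(a,l), reviewed(a,l).
Restrictor pairs: (a1,l2) ✗  (a1,l3) ✗  (a1,l4) ✓  (a1,l5) ✗  (a2,l2) ✓  (a2,l6) ✗  (a2,l7) ✗  (a2,l8) ✓  (a3,l2) ✓  (a4,l2) ✗  (a4,l7) ✓
Counterexamples (restrictor pairs failing the scope): 6.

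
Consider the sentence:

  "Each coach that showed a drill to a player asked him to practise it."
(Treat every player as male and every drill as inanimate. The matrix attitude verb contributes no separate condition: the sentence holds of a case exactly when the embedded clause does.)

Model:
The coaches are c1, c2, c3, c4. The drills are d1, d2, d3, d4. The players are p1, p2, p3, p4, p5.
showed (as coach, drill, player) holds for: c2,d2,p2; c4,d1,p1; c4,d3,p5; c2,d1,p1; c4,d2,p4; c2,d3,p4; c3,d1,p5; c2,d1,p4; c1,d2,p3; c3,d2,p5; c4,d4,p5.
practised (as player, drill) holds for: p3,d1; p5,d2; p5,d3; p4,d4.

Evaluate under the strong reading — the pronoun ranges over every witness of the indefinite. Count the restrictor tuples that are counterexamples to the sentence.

9

"him" takes "a player" as antecedent and "it" takes "a drill"; both are donkey pronouns co-varying with the restrictor.
Strong reading: for every (c,d,p) with showed(c,d,p), practised(p,d).
Restrictor triples: (c1,d2,p3)→practised(p3,d2) ✗  (c2,d1,p1)→practised(p1,d1) ✗  (c2,d1,p4)→practised(p4,d1) ✗  (c2,d2,p2)→practised(p2,d2) ✗  (c2,d3,p4)→practised(p4,d3) ✗  (c3,d1,p5)→practised(p5,d1) ✗  (c3,d2,p5)→practised(p5,d2) ✓  (c4,d1,p1)→practised(p1,d1) ✗  (c4,d2,p4)→practised(p4,d2) ✗  (c4,d3,p5)→practised(p5,d3) ✓  (c4,d4,p5)→practised(p5,d4) ✗
Counterexamples (restrictor triples failing the scope): 9.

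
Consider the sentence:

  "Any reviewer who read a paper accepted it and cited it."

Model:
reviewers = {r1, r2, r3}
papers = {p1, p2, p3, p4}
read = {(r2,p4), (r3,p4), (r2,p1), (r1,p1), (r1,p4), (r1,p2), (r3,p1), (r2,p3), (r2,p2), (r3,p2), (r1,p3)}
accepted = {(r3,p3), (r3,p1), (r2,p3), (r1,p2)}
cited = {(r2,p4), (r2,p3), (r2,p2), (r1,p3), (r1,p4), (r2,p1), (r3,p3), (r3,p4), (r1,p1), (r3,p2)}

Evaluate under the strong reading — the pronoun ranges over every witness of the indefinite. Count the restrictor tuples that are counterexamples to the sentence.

"it" takes "a paper" as antecedent — a donkey pronoun bound across the clause boundary.
Strong reading: for every (r,p) with read(r,p), accepted(r,p) ∧ cited(r,p).
Restrictor pairs: (r1,p1) ✗  (r1,p2) ✗  (r1,p3) ✗  (r1,p4) ✗  (r2,p1) ✗  (r2,p2) ✗  (r2,p3) ✓  (r2,p4) ✗  (r3,p1) ✗  (r3,p2) ✗  (r3,p4) ✗
Counterexamples (restrictor pairs failing the scope): 10.

10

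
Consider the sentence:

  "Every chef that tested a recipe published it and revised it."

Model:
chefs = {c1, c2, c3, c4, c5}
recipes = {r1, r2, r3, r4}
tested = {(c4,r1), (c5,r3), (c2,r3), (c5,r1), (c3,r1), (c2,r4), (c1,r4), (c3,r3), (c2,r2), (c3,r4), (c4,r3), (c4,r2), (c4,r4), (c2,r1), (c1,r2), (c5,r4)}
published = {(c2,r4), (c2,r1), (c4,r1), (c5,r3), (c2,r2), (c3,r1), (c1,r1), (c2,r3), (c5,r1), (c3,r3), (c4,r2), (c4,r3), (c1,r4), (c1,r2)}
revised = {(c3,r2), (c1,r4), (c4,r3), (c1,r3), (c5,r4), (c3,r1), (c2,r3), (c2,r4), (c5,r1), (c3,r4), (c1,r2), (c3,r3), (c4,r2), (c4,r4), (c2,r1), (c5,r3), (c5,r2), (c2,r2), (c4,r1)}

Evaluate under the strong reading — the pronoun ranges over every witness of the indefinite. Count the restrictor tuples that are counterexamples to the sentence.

"it" takes "a recipe" as antecedent — a donkey pronoun bound across the clause boundary.
Strong reading: for every (c,r) with tested(c,r), published(c,r) ∧ revised(c,r).
Restrictor pairs: (c1,r2) ✓  (c1,r4) ✓  (c2,r1) ✓  (c2,r2) ✓  (c2,r3) ✓  (c2,r4) ✓  (c3,r1) ✓  (c3,r3) ✓  (c3,r4) ✗  (c4,r1) ✓  (c4,r2) ✓  (c4,r3) ✓  (c4,r4) ✗  (c5,r1) ✓  (c5,r3) ✓  (c5,r4) ✗
Counterexamples (restrictor pairs failing the scope): 3.

3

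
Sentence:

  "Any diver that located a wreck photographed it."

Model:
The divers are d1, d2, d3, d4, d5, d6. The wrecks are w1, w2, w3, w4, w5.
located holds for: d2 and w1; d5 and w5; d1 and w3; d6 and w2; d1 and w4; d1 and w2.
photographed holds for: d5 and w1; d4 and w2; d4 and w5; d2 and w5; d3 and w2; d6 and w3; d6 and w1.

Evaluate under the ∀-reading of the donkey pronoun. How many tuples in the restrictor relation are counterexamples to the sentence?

6

"it" takes "a wreck" as antecedent — a donkey pronoun bound across the clause boundary.
Strong reading: for every (d,w) with located(d,w), photographed(d,w).
Restrictor pairs: (d1,w2) ✗  (d1,w3) ✗  (d1,w4) ✗  (d2,w1) ✗  (d5,w5) ✗  (d6,w2) ✗
Counterexamples (restrictor pairs failing the scope): 6.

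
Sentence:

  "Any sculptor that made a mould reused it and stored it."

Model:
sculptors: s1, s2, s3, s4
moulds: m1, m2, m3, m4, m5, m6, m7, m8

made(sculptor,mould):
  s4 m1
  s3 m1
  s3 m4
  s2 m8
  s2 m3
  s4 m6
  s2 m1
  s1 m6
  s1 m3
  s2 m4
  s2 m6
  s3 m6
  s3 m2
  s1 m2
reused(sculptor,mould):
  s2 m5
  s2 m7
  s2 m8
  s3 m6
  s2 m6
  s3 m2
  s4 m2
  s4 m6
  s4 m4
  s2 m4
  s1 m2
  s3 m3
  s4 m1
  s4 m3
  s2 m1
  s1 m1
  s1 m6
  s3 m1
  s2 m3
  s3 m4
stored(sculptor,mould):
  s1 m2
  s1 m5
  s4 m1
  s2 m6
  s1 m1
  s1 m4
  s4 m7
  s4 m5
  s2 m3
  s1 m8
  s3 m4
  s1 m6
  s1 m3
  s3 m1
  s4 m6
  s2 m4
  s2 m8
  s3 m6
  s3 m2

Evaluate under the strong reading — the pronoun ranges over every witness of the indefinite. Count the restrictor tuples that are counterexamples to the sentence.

2

"it" takes "a mould" as antecedent — a donkey pronoun bound across the clause boundary.
Strong reading: for every (s,m) with made(s,m), reused(s,m) ∧ stored(s,m).
Restrictor pairs: (s1,m2) ✓  (s1,m3) ✗  (s1,m6) ✓  (s2,m1) ✗  (s2,m3) ✓  (s2,m4) ✓  (s2,m6) ✓  (s2,m8) ✓  (s3,m1) ✓  (s3,m2) ✓  (s3,m4) ✓  (s3,m6) ✓  (s4,m1) ✓  (s4,m6) ✓
Counterexamples (restrictor pairs failing the scope): 2.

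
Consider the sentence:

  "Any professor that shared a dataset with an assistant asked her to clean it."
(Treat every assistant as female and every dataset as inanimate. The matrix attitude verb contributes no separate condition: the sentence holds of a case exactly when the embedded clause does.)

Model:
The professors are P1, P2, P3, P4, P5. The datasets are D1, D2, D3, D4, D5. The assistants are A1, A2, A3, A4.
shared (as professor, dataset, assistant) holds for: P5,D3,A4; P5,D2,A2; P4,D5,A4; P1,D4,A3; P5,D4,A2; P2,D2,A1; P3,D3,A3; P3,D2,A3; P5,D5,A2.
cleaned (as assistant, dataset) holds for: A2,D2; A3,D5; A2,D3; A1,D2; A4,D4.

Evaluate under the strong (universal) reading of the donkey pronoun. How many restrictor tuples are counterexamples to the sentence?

7

"her" takes "an assistant" as antecedent and "it" takes "a dataset"; both are donkey pronouns co-varying with the restrictor.
Strong reading: for every (p,d,a) with shared(p,d,a), cleaned(a,d).
Restrictor triples: (P1,D4,A3)→cleaned(A3,D4) ✗  (P2,D2,A1)→cleaned(A1,D2) ✓  (P3,D2,A3)→cleaned(A3,D2) ✗  (P3,D3,A3)→cleaned(A3,D3) ✗  (P4,D5,A4)→cleaned(A4,D5) ✗  (P5,D2,A2)→cleaned(A2,D2) ✓  (P5,D3,A4)→cleaned(A4,D3) ✗  (P5,D4,A2)→cleaned(A2,D4) ✗  (P5,D5,A2)→cleaned(A2,D5) ✗
Counterexamples (restrictor triples failing the scope): 7.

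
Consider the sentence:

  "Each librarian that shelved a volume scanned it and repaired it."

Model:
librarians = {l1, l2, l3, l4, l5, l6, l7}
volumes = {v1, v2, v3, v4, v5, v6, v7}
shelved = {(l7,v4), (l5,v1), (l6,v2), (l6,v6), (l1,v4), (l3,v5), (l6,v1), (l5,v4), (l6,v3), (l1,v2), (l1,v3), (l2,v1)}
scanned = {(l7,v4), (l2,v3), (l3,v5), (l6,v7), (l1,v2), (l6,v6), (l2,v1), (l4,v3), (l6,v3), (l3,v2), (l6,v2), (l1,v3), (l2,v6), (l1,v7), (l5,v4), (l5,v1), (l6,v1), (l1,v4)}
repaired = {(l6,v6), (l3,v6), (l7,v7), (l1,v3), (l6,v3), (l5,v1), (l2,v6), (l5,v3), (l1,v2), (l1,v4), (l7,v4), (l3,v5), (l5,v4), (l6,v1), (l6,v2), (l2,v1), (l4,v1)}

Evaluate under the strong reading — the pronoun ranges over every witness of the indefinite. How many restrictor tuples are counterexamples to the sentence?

"it" takes "a volume" as antecedent — a donkey pronoun bound across the clause boundary.
Strong reading: for every (l,v) with shelved(l,v), scanned(l,v) ∧ repaired(l,v).
Restrictor pairs: (l1,v2) ✓  (l1,v3) ✓  (l1,v4) ✓  (l2,v1) ✓  (l3,v5) ✓  (l5,v1) ✓  (l5,v4) ✓  (l6,v1) ✓  (l6,v2) ✓  (l6,v3) ✓  (l6,v6) ✓  (l7,v4) ✓
Counterexamples (restrictor pairs failing the scope): 0.

0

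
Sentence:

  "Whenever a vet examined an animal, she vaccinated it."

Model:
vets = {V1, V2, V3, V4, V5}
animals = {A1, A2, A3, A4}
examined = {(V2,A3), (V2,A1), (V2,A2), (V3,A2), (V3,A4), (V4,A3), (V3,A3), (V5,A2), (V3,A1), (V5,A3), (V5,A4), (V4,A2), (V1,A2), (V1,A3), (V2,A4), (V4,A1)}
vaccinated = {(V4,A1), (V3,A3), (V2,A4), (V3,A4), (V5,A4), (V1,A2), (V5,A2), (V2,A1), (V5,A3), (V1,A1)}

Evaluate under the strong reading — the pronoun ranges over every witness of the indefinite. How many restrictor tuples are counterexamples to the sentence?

"it" takes "an animal" as antecedent — a donkey pronoun bound across the clause boundary.
Strong reading: for every (v,a) with examined(v,a), vaccinated(v,a).
Restrictor pairs: (V1,A2) ✓  (V1,A3) ✗  (V2,A1) ✓  (V2,A2) ✗  (V2,A3) ✗  (V2,A4) ✓  (V3,A1) ✗  (V3,A2) ✗  (V3,A3) ✓  (V3,A4) ✓  (V4,A1) ✓  (V4,A2) ✗  (V4,A3) ✗  (V5,A2) ✓  (V5,A3) ✓  (V5,A4) ✓
Counterexamples (restrictor pairs failing the scope): 7.

7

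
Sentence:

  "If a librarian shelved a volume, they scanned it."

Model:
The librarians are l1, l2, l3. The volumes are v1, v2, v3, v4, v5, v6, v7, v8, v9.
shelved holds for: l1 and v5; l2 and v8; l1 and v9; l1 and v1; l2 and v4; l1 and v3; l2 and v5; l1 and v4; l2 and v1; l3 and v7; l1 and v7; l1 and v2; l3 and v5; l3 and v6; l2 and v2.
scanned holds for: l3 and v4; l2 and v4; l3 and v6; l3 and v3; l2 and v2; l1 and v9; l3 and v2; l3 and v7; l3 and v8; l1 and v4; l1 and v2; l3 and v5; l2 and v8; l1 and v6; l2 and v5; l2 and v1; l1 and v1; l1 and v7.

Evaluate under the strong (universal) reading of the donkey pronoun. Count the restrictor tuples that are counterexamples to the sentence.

"it" takes "a volume" as antecedent — a donkey pronoun bound across the clause boundary.
Strong reading: for every (l,v) with shelved(l,v), scanned(l,v).
Restrictor pairs: (l1,v1) ✓  (l1,v2) ✓  (l1,v3) ✗  (l1,v4) ✓  (l1,v5) ✗  (l1,v7) ✓  (l1,v9) ✓  (l2,v1) ✓  (l2,v2) ✓  (l2,v4) ✓  (l2,v5) ✓  (l2,v8) ✓  (l3,v5) ✓  (l3,v6) ✓  (l3,v7) ✓
Counterexamples (restrictor pairs failing the scope): 2.

2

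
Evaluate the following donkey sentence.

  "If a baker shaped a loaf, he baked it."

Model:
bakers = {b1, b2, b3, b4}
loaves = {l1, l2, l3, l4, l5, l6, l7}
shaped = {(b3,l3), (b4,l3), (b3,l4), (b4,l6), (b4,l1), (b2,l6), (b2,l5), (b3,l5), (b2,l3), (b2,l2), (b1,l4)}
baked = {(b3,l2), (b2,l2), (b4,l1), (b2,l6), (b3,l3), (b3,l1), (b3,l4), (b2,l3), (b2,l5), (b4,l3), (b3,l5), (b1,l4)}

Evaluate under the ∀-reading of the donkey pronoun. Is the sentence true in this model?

False

"it" takes "a loaf" as antecedent — a donkey pronoun bound across the clause boundary.
Strong reading: for every (b,l) with shaped(b,l), baked(b,l).
Restrictor pairs: (b1,l4) ✓  (b2,l2) ✓  (b2,l3) ✓  (b2,l5) ✓  (b2,l6) ✓  (b3,l3) ✓  (b3,l4) ✓  (b3,l5) ✓  (b4,l1) ✓  (b4,l3) ✓  (b4,l6) ✗
Counterexample: (b4,l6) is in shaped but fails the scope.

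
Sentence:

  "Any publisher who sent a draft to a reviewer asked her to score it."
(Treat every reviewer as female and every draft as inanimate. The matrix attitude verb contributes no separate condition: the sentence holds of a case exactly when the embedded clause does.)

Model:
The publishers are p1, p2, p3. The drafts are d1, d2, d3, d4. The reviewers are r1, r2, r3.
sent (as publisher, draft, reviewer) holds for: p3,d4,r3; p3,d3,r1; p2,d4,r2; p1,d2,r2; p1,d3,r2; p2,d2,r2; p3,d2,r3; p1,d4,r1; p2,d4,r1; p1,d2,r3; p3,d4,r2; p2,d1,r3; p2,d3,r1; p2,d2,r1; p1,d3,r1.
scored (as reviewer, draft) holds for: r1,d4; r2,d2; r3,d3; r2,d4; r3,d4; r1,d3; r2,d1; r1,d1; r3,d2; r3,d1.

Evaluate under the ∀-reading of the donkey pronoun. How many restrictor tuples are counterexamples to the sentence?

"her" takes "a reviewer" as antecedent and "it" takes "a draft"; both are donkey pronouns co-varying with the restrictor.
Strong reading: for every (p,d,r) with sent(p,d,r), scored(r,d).
Restrictor triples: (p1,d2,r2)→scored(r2,d2) ✓  (p1,d2,r3)→scored(r3,d2) ✓  (p1,d3,r1)→scored(r1,d3) ✓  (p1,d3,r2)→scored(r2,d3) ✗  (p1,d4,r1)→scored(r1,d4) ✓  (p2,d1,r3)→scored(r3,d1) ✓  (p2,d2,r1)→scored(r1,d2) ✗  (p2,d2,r2)→scored(r2,d2) ✓  (p2,d3,r1)→scored(r1,d3) ✓  (p2,d4,r1)→scored(r1,d4) ✓  (p2,d4,r2)→scored(r2,d4) ✓  (p3,d2,r3)→scored(r3,d2) ✓  (p3,d3,r1)→scored(r1,d3) ✓  (p3,d4,r2)→scored(r2,d4) ✓  (p3,d4,r3)→scored(r3,d4) ✓
Counterexamples (restrictor triples failing the scope): 2.

2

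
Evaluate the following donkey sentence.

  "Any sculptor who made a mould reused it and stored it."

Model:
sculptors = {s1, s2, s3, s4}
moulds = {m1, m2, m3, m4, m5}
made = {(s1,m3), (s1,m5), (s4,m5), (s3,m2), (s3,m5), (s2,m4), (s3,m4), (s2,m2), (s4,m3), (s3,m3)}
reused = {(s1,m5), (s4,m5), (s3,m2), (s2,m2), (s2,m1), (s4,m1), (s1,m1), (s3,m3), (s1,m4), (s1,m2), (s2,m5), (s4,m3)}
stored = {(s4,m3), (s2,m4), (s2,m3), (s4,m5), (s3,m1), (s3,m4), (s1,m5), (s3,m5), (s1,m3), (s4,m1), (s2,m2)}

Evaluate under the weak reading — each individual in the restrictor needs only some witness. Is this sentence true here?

False

"it" takes "a mould" as antecedent — a donkey pronoun bound across the clause boundary.
Weak reading: every sculptor s with some made-mould has at least one made-mould m such that reused(s,m) ∧ stored(s,m).
Per sculptor: s1:✓  s2:✓  s3:✗  s4:✓
s3 has no witness among its made-moulds.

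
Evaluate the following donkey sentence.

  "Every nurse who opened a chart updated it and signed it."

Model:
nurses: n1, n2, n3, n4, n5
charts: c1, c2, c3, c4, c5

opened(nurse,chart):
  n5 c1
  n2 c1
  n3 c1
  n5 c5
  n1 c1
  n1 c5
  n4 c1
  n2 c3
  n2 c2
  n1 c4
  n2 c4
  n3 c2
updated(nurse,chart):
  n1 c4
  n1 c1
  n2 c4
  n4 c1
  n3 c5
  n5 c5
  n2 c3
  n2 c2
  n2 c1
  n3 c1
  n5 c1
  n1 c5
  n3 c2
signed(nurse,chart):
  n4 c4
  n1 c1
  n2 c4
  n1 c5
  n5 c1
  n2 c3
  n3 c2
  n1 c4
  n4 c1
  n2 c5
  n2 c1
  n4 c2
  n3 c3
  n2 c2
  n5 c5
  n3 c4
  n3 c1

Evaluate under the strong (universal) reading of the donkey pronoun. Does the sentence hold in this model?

"it" takes "a chart" as antecedent — a donkey pronoun bound across the clause boundary.
Strong reading: for every (n,c) with opened(n,c), updated(n,c) ∧ signed(n,c).
Restrictor pairs: (n1,c1) ✓  (n1,c4) ✓  (n1,c5) ✓  (n2,c1) ✓  (n2,c2) ✓  (n2,c3) ✓  (n2,c4) ✓  (n3,c1) ✓  (n3,c2) ✓  (n4,c1) ✓  (n5,c1) ✓  (n5,c5) ✓
Every restrictor pair satisfies the scope.

True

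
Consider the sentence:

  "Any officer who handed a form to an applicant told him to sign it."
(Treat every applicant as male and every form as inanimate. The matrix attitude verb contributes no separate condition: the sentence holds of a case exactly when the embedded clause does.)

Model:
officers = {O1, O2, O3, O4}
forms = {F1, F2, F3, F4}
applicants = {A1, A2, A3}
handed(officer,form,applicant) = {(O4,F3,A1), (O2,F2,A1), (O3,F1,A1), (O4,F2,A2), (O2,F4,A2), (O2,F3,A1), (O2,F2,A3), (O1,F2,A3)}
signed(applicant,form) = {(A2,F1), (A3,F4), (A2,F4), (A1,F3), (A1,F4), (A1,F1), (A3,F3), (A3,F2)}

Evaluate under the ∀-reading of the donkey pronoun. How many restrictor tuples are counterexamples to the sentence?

"him" takes "an applicant" as antecedent and "it" takes "a form"; both are donkey pronouns co-varying with the restrictor.
Strong reading: for every (o,f,a) with handed(o,f,a), signed(a,f).
Restrictor triples: (O1,F2,A3)→signed(A3,F2) ✓  (O2,F2,A1)→signed(A1,F2) ✗  (O2,F2,A3)→signed(A3,F2) ✓  (O2,F3,A1)→signed(A1,F3) ✓  (O2,F4,A2)→signed(A2,F4) ✓  (O3,F1,A1)→signed(A1,F1) ✓  (O4,F2,A2)→signed(A2,F2) ✗  (O4,F3,A1)→signed(A1,F3) ✓
Counterexamples (restrictor triples failing the scope): 2.

2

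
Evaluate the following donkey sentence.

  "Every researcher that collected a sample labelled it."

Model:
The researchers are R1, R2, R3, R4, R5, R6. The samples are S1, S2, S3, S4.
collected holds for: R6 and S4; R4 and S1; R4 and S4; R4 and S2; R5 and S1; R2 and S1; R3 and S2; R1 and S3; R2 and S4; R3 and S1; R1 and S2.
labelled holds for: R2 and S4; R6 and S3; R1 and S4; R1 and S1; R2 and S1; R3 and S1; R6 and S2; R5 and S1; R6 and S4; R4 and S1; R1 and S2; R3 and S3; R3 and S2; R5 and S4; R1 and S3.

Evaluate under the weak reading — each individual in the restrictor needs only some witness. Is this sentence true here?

"it" takes "a sample" as antecedent — a donkey pronoun bound across the clause boundary.
Weak reading: every researcher r with some collected-sample has at least one collected-sample s such that labelled(r,s).
Per researcher: R1:✓  R2:✓  R3:✓  R4:✓  R5:✓  R6:✓
Every researcher in the restrictor has a witness.

True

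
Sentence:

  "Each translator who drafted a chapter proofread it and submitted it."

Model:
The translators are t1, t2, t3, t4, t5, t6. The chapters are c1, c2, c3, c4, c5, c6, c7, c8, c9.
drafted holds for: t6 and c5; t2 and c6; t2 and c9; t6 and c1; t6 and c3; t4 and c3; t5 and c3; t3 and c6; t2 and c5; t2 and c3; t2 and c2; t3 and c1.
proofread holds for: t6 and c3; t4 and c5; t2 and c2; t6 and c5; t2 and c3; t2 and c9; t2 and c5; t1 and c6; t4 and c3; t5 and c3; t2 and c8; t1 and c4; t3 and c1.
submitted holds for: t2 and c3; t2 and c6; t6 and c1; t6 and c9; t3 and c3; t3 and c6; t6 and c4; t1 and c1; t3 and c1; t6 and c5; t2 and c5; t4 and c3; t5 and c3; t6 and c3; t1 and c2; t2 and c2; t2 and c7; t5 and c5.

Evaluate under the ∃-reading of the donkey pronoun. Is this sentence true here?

True

"it" takes "a chapter" as antecedent — a donkey pronoun bound across the clause boundary.
Weak reading: every translator t with some drafted-chapter has at least one drafted-chapter c such that proofread(t,c) ∧ submitted(t,c).
Per translator: t2:✓  t3:✓  t4:✓  t5:✓  t6:✓
Every translator in the restrictor has a witness.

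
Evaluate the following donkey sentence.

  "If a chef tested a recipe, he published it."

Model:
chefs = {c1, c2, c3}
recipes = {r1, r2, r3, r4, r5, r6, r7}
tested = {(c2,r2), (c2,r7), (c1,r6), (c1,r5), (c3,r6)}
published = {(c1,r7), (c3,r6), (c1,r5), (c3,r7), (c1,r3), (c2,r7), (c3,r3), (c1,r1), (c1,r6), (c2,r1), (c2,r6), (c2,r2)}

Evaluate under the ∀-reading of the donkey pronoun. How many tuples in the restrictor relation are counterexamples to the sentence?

"it" takes "a recipe" as antecedent — a donkey pronoun bound across the clause boundary.
Strong reading: for every (c,r) with tested(c,r), published(c,r).
Restrictor pairs: (c1,r5) ✓  (c1,r6) ✓  (c2,r2) ✓  (c2,r7) ✓  (c3,r6) ✓
Counterexamples (restrictor pairs failing the scope): 0.

0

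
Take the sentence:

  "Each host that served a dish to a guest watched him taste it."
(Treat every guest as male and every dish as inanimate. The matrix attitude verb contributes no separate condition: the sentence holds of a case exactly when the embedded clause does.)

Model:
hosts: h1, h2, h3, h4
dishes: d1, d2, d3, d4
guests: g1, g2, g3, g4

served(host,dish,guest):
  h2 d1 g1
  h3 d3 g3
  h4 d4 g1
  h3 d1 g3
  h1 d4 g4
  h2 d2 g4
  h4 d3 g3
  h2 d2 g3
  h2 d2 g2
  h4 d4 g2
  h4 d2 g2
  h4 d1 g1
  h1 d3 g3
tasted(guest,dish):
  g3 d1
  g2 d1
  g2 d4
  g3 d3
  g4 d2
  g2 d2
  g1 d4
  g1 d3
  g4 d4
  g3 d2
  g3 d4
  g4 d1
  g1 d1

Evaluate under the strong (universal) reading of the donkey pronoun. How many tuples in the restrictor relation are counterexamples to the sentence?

"him" takes "a guest" as antecedent and "it" takes "a dish"; both are donkey pronouns co-varying with the restrictor.
Strong reading: for every (h,d,g) with served(h,d,g), tasted(g,d).
Restrictor triples: (h1,d3,g3)→tasted(g3,d3) ✓  (h1,d4,g4)→tasted(g4,d4) ✓  (h2,d1,g1)→tasted(g1,d1) ✓  (h2,d2,g2)→tasted(g2,d2) ✓  (h2,d2,g3)→tasted(g3,d2) ✓  (h2,d2,g4)→tasted(g4,d2) ✓  (h3,d1,g3)→tasted(g3,d1) ✓  (h3,d3,g3)→tasted(g3,d3) ✓  (h4,d1,g1)→tasted(g1,d1) ✓  (h4,d2,g2)→tasted(g2,d2) ✓  (h4,d3,g3)→tasted(g3,d3) ✓  (h4,d4,g1)→tasted(g1,d4) ✓  (h4,d4,g2)→tasted(g2,d4) ✓
Counterexamples (restrictor triples failing the scope): 0.

0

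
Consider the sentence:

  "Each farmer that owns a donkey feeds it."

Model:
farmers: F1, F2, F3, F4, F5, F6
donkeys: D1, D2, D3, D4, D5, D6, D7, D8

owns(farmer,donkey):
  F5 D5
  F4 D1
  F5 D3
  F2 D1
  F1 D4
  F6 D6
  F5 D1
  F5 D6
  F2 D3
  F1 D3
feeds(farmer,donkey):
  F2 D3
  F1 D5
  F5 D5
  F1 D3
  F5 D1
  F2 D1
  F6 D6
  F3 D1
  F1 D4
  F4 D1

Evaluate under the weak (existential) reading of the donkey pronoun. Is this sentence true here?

"it" takes "a donkey" as antecedent — a donkey pronoun bound across the clause boundary.
Weak reading: every farmer f with some owns-donkey has at least one owns-donkey d such that feeds(f,d).
Per farmer: F1:✓  F2:✓  F4:✓  F5:✓  F6:✓
Every farmer in the restrictor has a witness.

True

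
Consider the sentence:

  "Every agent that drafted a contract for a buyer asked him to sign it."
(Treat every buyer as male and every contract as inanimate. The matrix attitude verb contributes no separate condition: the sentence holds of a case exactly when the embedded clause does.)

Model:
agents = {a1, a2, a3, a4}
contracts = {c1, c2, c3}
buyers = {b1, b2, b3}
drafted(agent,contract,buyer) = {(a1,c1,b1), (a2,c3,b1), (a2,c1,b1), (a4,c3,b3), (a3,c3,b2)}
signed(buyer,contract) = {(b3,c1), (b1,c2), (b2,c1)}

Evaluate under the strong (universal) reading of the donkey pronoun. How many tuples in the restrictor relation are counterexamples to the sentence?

5

"him" takes "a buyer" as antecedent and "it" takes "a contract"; both are donkey pronouns co-varying with the restrictor.
Strong reading: for every (a,c,b) with drafted(a,c,b), signed(b,c).
Restrictor triples: (a1,c1,b1)→signed(b1,c1) ✗  (a2,c1,b1)→signed(b1,c1) ✗  (a2,c3,b1)→signed(b1,c3) ✗  (a3,c3,b2)→signed(b2,c3) ✗  (a4,c3,b3)→signed(b3,c3) ✗
Counterexamples (restrictor triples failing the scope): 5.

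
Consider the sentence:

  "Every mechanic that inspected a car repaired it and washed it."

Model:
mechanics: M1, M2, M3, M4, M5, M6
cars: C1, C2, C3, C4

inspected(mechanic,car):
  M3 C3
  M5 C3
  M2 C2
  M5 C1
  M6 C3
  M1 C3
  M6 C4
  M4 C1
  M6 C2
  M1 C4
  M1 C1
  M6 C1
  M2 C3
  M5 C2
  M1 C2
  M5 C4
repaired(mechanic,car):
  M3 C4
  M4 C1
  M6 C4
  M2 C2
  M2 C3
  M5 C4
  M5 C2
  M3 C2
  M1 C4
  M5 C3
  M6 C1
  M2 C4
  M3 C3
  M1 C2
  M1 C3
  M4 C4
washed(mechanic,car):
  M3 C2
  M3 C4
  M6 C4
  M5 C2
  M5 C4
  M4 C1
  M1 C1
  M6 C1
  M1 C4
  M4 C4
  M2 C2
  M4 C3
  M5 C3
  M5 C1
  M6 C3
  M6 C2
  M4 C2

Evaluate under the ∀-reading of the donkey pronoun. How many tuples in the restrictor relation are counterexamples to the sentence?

8

"it" takes "a car" as antecedent — a donkey pronoun bound across the clause boundary.
Strong reading: for every (m,c) with inspected(m,c), repaired(m,c) ∧ washed(m,c).
Restrictor pairs: (M1,C1) ✗  (M1,C2) ✗  (M1,C3) ✗  (M1,C4) ✓  (M2,C2) ✓  (M2,C3) ✗  (M3,C3) ✗  (M4,C1) ✓  (M5,C1) ✗  (M5,C2) ✓  (M5,C3) ✓  (M5,C4) ✓  (M6,C1) ✓  (M6,C2) ✗  (M6,C3) ✗  (M6,C4) ✓
Counterexamples (restrictor pairs failing the scope): 8.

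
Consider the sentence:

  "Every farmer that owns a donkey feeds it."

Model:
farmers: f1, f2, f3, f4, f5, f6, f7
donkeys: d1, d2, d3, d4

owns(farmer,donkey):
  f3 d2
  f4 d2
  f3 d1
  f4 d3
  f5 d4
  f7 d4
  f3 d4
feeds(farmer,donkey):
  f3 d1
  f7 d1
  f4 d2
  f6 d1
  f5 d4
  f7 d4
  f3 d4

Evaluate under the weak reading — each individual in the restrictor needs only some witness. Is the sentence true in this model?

True

"it" takes "a donkey" as antecedent — a donkey pronoun bound across the clause boundary.
Weak reading: every farmer f with some owns-donkey has at least one owns-donkey d such that feeds(f,d).
Per farmer: f3:✓  f4:✓  f5:✓  f7:✓
Every farmer in the restrictor has a witness.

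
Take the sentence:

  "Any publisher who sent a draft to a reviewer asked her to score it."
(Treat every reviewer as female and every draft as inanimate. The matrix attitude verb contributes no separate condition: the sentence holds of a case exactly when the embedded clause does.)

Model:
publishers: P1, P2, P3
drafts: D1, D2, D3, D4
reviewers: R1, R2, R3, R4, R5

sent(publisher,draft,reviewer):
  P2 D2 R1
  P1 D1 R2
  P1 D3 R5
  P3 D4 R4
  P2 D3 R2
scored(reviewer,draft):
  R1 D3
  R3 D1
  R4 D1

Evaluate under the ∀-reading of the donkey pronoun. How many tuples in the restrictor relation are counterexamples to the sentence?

"her" takes "a reviewer" as antecedent and "it" takes "a draft"; both are donkey pronouns co-varying with the restrictor.
Strong reading: for every (p,d,r) with sent(p,d,r), scored(r,d).
Restrictor triples: (P1,D1,R2)→scored(R2,D1) ✗  (P1,D3,R5)→scored(R5,D3) ✗  (P2,D2,R1)→scored(R1,D2) ✗  (P2,D3,R2)→scored(R2,D3) ✗  (P3,D4,R4)→scored(R4,D4) ✗
Counterexamples (restrictor triples failing the scope): 5.

5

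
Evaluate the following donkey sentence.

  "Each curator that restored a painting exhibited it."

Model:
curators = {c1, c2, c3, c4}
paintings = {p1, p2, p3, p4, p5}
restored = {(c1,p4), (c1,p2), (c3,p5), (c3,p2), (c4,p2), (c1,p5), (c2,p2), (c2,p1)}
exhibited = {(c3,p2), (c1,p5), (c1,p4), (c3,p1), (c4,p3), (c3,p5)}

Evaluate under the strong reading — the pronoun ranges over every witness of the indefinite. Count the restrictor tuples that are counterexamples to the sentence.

4

"it" takes "a painting" as antecedent — a donkey pronoun bound across the clause boundary.
Strong reading: for every (c,p) with restored(c,p), exhibited(c,p).
Restrictor pairs: (c1,p2) ✗  (c1,p4) ✓  (c1,p5) ✓  (c2,p1) ✗  (c2,p2) ✗  (c3,p2) ✓  (c3,p5) ✓  (c4,p2) ✗
Counterexamples (restrictor pairs failing the scope): 4.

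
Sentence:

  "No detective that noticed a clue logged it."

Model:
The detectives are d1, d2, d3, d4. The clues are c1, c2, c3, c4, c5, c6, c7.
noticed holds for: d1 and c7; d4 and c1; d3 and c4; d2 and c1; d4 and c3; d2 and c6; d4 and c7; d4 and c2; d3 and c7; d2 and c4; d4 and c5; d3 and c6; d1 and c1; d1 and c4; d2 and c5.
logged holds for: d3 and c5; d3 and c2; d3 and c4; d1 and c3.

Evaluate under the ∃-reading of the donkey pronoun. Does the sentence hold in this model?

"it" takes "a clue" as antecedent — a donkey pronoun bound across the clause boundary.
Truth condition: for no (d,c) with noticed(d,c) does logged(d,c) hold.
Restrictor pairs — does the scope hold? (d1,c1):fails  (d1,c4):fails  (d1,c7):fails  (d2,c1):fails  (d2,c4):fails  (d2,c5):fails  (d2,c6):fails  (d3,c4):holds  (d3,c6):fails  (d3,c7):fails  (d4,c1):fails  (d4,c2):fails  (d4,c3):fails  (d4,c5):fails  (d4,c7):fails
Scope holds for 1 pair(s), so the sentence is false.

False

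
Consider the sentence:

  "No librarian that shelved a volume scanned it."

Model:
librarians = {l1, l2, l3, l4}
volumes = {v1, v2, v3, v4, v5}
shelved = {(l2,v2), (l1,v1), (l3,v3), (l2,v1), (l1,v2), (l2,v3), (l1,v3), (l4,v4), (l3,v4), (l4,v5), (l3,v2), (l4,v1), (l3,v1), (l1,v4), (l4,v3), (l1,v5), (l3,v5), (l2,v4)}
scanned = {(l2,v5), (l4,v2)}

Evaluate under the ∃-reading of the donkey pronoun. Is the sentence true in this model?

True

"it" takes "a volume" as antecedent — a donkey pronoun bound across the clause boundary.
Truth condition: for no (l,v) with shelved(l,v) does scanned(l,v) hold.
Restrictor pairs — does the scope hold? (l1,v1):fails  (l1,v2):fails  (l1,v3):fails  (l1,v4):fails  (l1,v5):fails  (l2,v1):fails  (l2,v2):fails  (l2,v3):fails  (l2,v4):fails  (l3,v1):fails  (l3,v2):fails  (l3,v3):fails  (l3,v4):fails  (l3,v5):fails  (l4,v1):fails  (l4,v3):fails  (l4,v4):fails  (l4,v5):fails
Scope holds for no restrictor pair, so the sentence is true.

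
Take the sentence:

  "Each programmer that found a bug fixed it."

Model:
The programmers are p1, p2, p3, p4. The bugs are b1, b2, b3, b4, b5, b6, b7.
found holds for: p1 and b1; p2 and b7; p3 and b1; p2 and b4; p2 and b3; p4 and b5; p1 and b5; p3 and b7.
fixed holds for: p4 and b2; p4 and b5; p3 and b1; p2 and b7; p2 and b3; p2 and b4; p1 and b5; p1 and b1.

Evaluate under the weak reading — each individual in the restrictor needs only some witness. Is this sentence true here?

"it" takes "a bug" as antecedent — a donkey pronoun bound across the clause boundary.
Weak reading: every programmer p with some found-bug has at least one found-bug b such that fixed(p,b).
Per programmer: p1:✓  p2:✓  p3:✓  p4:✓
Every programmer in the restrictor has a witness.

True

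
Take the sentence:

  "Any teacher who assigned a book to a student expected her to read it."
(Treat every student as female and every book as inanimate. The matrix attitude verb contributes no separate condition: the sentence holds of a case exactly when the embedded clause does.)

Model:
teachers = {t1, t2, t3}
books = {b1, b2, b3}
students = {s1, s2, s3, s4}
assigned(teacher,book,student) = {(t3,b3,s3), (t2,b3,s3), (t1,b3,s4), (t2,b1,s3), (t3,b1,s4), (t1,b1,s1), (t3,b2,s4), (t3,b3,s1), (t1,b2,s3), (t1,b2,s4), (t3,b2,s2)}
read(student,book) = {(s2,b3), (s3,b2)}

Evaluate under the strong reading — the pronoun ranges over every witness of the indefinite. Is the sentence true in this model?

"her" takes "a student" as antecedent and "it" takes "a book"; both are donkey pronouns co-varying with the restrictor.
Strong reading: for every (t,b,s) with assigned(t,b,s), read(s,b).
Restrictor triples: (t1,b1,s1)→read(s1,b1) ✗  (t1,b2,s3)→read(s3,b2) ✓  (t1,b2,s4)→read(s4,b2) ✗  (t1,b3,s4)→read(s4,b3) ✗  (t2,b1,s3)→read(s3,b1) ✗  (t2,b3,s3)→read(s3,b3) ✗  (t3,b1,s4)→read(s4,b1) ✗  (t3,b2,s2)→read(s2,b2) ✗  (t3,b2,s4)→read(s4,b2) ✗  (t3,b3,s1)→read(s1,b3) ✗  (t3,b3,s3)→read(s3,b3) ✗
Counterexample: (t1,b1,s1) — read(s1,b1) does not hold.

False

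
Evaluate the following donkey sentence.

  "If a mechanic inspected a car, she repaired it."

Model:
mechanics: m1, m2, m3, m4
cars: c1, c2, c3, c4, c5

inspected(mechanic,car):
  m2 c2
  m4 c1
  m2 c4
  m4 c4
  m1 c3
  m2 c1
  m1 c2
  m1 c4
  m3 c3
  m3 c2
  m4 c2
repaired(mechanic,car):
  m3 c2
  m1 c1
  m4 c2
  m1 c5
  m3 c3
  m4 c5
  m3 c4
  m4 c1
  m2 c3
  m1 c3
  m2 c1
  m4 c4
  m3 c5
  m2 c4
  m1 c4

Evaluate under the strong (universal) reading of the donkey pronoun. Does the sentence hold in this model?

False

"it" takes "a car" as antecedent — a donkey pronoun bound across the clause boundary.
Strong reading: for every (m,c) with inspected(m,c), repaired(m,c).
Restrictor pairs: (m1,c2) ✗  (m1,c3) ✓  (m1,c4) ✓  (m2,c1) ✓  (m2,c2) ✗  (m2,c4) ✓  (m3,c2) ✓  (m3,c3) ✓  (m4,c1) ✓  (m4,c2) ✓  (m4,c4) ✓
Counterexample: (m1,c2) is in inspected but fails the scope.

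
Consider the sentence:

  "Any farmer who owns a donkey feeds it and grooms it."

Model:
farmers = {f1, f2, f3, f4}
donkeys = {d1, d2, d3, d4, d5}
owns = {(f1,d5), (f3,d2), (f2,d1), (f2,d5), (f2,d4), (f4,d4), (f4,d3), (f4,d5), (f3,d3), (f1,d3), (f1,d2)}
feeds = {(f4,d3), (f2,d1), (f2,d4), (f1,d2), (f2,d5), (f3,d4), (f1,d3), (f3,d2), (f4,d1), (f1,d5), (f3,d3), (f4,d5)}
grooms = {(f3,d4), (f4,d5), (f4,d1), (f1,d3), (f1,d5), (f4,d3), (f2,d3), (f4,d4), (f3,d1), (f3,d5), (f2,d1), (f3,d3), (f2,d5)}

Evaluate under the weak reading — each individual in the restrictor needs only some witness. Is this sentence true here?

"it" takes "a donkey" as antecedent — a donkey pronoun bound across the clause boundary.
Weak reading: every farmer f with some owns-donkey has at least one owns-donkey d such that feeds(f,d) ∧ grooms(f,d).
Per farmer: f1:✓  f2:✓  f3:✓  f4:✓
Every farmer in the restrictor has a witness.

True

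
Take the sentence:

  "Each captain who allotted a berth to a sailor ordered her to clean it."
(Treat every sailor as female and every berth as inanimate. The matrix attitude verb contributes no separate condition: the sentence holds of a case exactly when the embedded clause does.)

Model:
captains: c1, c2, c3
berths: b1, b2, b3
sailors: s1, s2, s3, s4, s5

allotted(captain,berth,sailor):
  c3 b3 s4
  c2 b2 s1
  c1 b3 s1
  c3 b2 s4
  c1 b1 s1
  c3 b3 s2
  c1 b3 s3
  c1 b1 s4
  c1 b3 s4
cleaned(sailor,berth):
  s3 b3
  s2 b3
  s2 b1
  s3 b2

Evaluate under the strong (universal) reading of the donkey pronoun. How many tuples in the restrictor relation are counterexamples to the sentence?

7

"her" takes "a sailor" as antecedent and "it" takes "a berth"; both are donkey pronouns co-varying with the restrictor.
Strong reading: for every (c,b,s) with allotted(c,b,s), cleaned(s,b).
Restrictor triples: (c1,b1,s1)→cleaned(s1,b1) ✗  (c1,b1,s4)→cleaned(s4,b1) ✗  (c1,b3,s1)→cleaned(s1,b3) ✗  (c1,b3,s3)→cleaned(s3,b3) ✓  (c1,b3,s4)→cleaned(s4,b3) ✗  (c2,b2,s1)→cleaned(s1,b2) ✗  (c3,b2,s4)→cleaned(s4,b2) ✗  (c3,b3,s2)→cleaned(s2,b3) ✓  (c3,b3,s4)→cleaned(s4,b3) ✗
Counterexamples (restrictor triples failing the scope): 7.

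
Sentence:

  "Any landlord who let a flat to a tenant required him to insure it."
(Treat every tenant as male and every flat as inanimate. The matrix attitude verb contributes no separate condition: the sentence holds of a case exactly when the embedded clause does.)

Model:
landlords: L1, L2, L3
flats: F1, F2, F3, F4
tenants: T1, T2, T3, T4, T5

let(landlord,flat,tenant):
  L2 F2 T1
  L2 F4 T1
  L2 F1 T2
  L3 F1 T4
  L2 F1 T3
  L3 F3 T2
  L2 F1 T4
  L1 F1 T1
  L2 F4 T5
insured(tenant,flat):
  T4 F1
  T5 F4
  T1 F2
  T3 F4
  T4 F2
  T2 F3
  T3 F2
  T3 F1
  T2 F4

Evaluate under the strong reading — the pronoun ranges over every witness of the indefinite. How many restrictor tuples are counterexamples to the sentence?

"him" takes "a tenant" as antecedent and "it" takes "a flat"; both are donkey pronouns co-varying with the restrictor.
Strong reading: for every (l,f,t) with let(l,f,t), insured(t,f).
Restrictor triples: (L1,F1,T1)→insured(T1,F1) ✗  (L2,F1,T2)→insured(T2,F1) ✗  (L2,F1,T3)→insured(T3,F1) ✓  (L2,F1,T4)→insured(T4,F1) ✓  (L2,F2,T1)→insured(T1,F2) ✓  (L2,F4,T1)→insured(T1,F4) ✗  (L2,F4,T5)→insured(T5,F4) ✓  (L3,F1,T4)→insured(T4,F1) ✓  (L3,F3,T2)→insured(T2,F3) ✓
Counterexamples (restrictor triples failing the scope): 3.

3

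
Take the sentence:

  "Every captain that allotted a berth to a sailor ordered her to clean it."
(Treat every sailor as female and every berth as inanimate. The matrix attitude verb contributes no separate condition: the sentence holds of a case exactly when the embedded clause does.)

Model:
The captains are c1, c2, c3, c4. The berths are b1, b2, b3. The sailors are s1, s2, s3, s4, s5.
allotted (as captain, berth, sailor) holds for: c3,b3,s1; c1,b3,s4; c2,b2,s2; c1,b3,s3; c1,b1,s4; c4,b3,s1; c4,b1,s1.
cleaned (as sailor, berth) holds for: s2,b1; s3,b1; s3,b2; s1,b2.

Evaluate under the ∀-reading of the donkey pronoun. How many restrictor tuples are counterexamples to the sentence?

"her" takes "a sailor" as antecedent and "it" takes "a berth"; both are donkey pronouns co-varying with the restrictor.
Strong reading: for every (c,b,s) with allotted(c,b,s), cleaned(s,b).
Restrictor triples: (c1,b1,s4)→cleaned(s4,b1) ✗  (c1,b3,s3)→cleaned(s3,b3) ✗  (c1,b3,s4)→cleaned(s4,b3) ✗  (c2,b2,s2)→cleaned(s2,b2) ✗  (c3,b3,s1)→cleaned(s1,b3) ✗  (c4,b1,s1)→cleaned(s1,b1) ✗  (c4,b3,s1)→cleaned(s1,b3) ✗
Counterexamples (restrictor triples failing the scope): 7.

7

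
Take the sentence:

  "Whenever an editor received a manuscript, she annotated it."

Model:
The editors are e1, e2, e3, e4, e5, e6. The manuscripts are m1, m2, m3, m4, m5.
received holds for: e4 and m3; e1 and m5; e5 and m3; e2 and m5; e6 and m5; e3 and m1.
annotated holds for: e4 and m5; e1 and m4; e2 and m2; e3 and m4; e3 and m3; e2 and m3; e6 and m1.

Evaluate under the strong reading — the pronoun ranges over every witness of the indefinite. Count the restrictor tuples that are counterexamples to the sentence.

"it" takes "a manuscript" as antecedent — a donkey pronoun bound across the clause boundary.
Strong reading: for every (e,m) with received(e,m), annotated(e,m).
Restrictor pairs: (e1,m5) ✗  (e2,m5) ✗  (e3,m1) ✗  (e4,m3) ✗  (e5,m3) ✗  (e6,m5) ✗
Counterexamples (restrictor pairs failing the scope): 6.

6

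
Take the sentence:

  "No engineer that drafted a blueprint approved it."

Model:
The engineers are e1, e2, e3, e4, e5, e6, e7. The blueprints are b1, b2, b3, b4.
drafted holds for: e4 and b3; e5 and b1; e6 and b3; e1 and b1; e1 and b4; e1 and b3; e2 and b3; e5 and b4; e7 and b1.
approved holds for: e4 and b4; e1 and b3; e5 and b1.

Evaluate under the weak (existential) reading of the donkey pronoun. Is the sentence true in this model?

"it" takes "a blueprint" as antecedent — a donkey pronoun bound across the clause boundary.
Truth condition: for no (e,b) with drafted(e,b) does approved(e,b) hold.
Restrictor pairs — does the scope hold? (e1,b1):fails  (e1,b3):holds  (e1,b4):fails  (e2,b3):fails  (e4,b3):fails  (e5,b1):holds  (e5,b4):fails  (e6,b3):fails  (e7,b1):fails
Scope holds for 2 pair(s), so the sentence is false.

False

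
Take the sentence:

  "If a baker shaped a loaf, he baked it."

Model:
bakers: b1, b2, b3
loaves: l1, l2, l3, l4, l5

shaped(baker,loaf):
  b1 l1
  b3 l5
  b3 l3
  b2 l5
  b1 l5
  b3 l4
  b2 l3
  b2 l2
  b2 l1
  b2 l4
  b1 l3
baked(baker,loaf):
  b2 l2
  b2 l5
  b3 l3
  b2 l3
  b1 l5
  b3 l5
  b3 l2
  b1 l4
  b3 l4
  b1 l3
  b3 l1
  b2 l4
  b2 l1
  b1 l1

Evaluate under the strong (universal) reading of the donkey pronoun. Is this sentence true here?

"it" takes "a loaf" as antecedent — a donkey pronoun bound across the clause boundary.
Strong reading: for every (b,l) with shaped(b,l), baked(b,l).
Restrictor pairs: (b1,l1) ✓  (b1,l3) ✓  (b1,l5) ✓  (b2,l1) ✓  (b2,l2) ✓  (b2,l3) ✓  (b2,l4) ✓  (b2,l5) ✓  (b3,l3) ✓  (b3,l4) ✓  (b3,l5) ✓
Every restrictor pair satisfies the scope.

True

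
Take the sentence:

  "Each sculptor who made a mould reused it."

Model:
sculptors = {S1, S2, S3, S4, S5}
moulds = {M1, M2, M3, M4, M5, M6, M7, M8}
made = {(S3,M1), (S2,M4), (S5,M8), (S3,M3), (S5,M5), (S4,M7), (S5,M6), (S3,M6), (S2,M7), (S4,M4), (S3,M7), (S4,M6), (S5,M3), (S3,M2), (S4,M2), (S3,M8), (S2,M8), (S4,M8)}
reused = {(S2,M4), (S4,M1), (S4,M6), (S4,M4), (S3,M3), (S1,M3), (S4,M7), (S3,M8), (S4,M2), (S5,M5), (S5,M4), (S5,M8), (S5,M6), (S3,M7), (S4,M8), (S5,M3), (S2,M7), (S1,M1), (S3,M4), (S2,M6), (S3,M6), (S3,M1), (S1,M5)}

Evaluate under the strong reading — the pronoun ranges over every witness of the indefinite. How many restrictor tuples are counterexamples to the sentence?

2

"it" takes "a mould" as antecedent — a donkey pronoun bound across the clause boundary.
Strong reading: for every (s,m) with made(s,m), reused(s,m).
Restrictor pairs: (S2,M4) ✓  (S2,M7) ✓  (S2,M8) ✗  (S3,M1) ✓  (S3,M2) ✗  (S3,M3) ✓  (S3,M6) ✓  (S3,M7) ✓  (S3,M8) ✓  (S4,M2) ✓  (S4,M4) ✓  (S4,M6) ✓  (S4,M7) ✓  (S4,M8) ✓  (S5,M3) ✓  (S5,M5) ✓  (S5,M6) ✓  (S5,M8) ✓
Counterexamples (restrictor pairs failing the scope): 2.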